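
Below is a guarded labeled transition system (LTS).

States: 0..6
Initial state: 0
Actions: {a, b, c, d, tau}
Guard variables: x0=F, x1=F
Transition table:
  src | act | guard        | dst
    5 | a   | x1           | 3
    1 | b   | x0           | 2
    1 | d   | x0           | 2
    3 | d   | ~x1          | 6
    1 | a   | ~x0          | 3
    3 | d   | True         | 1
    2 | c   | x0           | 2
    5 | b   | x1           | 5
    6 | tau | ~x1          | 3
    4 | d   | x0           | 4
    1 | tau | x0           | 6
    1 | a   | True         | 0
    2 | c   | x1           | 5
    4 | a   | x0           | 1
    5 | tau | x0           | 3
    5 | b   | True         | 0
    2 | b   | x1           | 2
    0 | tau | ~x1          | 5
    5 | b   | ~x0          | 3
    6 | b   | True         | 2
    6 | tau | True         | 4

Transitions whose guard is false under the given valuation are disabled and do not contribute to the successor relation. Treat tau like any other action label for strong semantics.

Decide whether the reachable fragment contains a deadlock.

Answer: DEADLOCK at state 2

Working:
Reachable = {0,1,2,3,4,5,6}
  0: tau→5  [deg 1]
  1: a→0  a→3  [deg 2]
  2: ∅  [no exit]
  3: d→1  d→6  [deg 2]
  4: ∅  [no exit]
  5: b→0  b→3  [deg 2]
  6: b→2  tau→3  tau→4  [deg 3]
witness 2: tau·b·d·b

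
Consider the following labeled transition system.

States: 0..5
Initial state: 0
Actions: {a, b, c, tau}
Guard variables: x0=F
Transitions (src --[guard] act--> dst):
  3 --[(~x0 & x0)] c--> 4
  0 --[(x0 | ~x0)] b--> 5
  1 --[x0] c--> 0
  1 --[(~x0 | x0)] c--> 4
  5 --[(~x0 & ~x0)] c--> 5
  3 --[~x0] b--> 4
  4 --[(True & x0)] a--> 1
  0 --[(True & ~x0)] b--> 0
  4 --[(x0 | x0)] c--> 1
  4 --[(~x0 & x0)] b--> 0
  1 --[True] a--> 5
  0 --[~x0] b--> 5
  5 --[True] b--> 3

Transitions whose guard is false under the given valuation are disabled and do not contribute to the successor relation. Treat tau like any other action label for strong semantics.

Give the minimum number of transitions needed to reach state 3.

Answer: 2

Working:
BFS to 3:
  Layer 0: {0}
  Layer 1: {5}
  Layer 2: {3}
depth(3)=2, e.g. b·b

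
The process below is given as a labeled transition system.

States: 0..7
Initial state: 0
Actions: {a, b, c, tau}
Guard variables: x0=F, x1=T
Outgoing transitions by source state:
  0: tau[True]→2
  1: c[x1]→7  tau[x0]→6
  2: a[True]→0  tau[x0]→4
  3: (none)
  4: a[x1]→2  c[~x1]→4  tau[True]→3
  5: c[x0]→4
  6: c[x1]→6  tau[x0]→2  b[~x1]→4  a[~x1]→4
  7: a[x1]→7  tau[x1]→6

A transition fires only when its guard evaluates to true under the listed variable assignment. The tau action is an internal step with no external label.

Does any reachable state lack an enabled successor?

Answer: DEADLOCK-FREE

Analysis:
Reach set: {0,2}
  0: tau→2  [1 out]
  2: a→0  [1 out]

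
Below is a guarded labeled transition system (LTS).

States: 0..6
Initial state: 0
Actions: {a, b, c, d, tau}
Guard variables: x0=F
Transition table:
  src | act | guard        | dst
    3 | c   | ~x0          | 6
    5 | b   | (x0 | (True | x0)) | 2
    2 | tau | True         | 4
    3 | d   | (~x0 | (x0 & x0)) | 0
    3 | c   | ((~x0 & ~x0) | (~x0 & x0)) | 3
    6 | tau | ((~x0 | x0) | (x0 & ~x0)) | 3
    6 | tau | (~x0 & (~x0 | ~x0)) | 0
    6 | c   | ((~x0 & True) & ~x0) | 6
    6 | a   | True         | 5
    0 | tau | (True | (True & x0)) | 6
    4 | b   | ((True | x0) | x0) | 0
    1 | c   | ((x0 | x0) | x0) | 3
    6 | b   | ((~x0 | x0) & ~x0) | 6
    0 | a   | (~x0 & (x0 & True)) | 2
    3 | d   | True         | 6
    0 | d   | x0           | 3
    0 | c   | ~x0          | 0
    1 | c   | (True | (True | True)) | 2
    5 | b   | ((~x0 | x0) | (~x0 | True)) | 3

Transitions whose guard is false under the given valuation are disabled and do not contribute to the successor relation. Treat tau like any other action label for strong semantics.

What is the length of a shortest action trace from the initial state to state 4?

Layered search for 4:
  L0 = {0}
  L1 = {6}
  L2 = {3,5}
  L3 = {2}
  L4 = {4}
depth(4)=4, e.g. tau·a·b·tau

Answer: 4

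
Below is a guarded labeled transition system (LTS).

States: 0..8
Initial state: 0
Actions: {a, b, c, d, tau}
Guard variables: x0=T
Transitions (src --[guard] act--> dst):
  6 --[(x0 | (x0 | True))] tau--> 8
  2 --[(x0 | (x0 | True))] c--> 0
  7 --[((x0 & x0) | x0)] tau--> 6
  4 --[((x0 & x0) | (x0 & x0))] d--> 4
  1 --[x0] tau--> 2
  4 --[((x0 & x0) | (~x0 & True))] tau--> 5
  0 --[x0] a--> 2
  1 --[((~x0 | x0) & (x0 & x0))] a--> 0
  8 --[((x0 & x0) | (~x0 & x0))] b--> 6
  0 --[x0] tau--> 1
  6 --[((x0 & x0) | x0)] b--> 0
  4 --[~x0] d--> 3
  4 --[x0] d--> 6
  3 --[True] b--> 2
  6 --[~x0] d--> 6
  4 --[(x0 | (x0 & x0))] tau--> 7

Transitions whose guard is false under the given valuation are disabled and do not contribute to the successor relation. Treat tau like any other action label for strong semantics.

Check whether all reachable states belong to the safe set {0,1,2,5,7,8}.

Answer: INVARIANT HOLDS

Trace:
Safe = {0,1,2,5,7,8}
Reach set: {0,1,2}
  0: ok
  1: ok
  2: ok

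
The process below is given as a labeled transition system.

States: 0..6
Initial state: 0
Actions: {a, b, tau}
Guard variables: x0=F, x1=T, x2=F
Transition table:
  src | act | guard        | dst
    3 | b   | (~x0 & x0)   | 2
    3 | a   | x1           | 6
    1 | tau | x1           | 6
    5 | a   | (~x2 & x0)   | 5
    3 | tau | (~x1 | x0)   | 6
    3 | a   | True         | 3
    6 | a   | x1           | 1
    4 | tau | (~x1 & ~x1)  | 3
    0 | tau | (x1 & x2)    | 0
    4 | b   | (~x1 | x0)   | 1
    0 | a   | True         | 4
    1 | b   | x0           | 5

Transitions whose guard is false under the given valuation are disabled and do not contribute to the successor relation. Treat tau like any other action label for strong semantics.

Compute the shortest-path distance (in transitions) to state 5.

Breadth-first toward 5:
  depth 0: {0}
  depth 1: {4}
5 never appears.

Answer: UNREACHABLE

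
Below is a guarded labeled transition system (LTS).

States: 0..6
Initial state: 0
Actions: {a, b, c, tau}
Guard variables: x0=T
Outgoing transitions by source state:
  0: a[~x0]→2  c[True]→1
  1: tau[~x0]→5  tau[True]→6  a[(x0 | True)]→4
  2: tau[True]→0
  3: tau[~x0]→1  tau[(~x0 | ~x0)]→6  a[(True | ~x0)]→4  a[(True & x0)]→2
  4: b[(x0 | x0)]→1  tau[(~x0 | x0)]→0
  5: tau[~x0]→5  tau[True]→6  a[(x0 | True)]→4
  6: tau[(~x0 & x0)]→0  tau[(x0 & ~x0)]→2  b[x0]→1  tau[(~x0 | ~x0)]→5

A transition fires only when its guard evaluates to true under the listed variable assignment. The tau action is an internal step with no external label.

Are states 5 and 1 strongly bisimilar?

Bisimulation quotient by refinement:
  π0 = {{0,1,2,3,4,5,6}}
  π1 = {{0},{1,5},{2},{3},{4},{6}}
Fixed point at round 2; 6 class(es).
[5]={1,5}  [1]={1,5}

Answer: BISIMILAR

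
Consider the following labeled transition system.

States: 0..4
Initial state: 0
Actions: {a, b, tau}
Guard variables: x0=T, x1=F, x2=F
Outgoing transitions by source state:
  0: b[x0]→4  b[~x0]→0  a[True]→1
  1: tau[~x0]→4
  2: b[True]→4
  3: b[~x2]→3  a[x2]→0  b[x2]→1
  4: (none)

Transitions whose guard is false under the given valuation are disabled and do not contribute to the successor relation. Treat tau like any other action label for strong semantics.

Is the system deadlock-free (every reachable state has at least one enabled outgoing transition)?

R = {0,1,4}
  0: a→1  b→4  [deg 2]
  1: ∅  [no exit]
  4: ∅  [no exit]
witness 1: a

Answer: DEADLOCK at state 1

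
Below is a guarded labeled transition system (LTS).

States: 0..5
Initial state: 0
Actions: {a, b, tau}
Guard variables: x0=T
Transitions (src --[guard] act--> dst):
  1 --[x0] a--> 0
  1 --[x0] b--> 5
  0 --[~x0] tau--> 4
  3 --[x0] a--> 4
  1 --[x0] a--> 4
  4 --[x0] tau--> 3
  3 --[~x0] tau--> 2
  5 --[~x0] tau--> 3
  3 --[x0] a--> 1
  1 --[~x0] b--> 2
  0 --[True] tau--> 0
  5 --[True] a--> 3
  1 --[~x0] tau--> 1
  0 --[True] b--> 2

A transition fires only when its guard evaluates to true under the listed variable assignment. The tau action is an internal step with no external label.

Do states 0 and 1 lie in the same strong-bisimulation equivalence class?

Answer: NOT BISIMILAR

Trace:
Refine partition for ~:
  P[0] = {{0,1,2,3,4,5}}
  P[1] = {{0},{1},{2},{3,5},{4}}
  P[2] = {{0},{1},{2},{3},{4},{5}}
stable after 3 split(s): 6 block(s)
0∈{0}, 1∈{1}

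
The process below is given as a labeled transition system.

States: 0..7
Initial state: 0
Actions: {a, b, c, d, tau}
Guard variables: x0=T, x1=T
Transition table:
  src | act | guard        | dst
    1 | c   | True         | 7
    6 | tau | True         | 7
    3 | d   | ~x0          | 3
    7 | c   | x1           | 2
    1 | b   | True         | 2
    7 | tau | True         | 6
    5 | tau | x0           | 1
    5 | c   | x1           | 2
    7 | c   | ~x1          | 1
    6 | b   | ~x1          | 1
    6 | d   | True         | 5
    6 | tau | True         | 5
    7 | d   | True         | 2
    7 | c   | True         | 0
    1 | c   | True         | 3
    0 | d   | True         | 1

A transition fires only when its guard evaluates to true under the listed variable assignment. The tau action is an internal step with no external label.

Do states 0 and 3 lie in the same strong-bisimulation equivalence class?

Bisimulation quotient by refinement:
  P[0] = {{0,1,2,3,4,5,6,7}}
  P[1] = {{0},{1},{2,3,4},{5},{6},{7}}
6 equivalence class(es) (converged in 2)
class of 0: {0}; class of 3: {2,3,4}

Answer: NOT BISIMILAR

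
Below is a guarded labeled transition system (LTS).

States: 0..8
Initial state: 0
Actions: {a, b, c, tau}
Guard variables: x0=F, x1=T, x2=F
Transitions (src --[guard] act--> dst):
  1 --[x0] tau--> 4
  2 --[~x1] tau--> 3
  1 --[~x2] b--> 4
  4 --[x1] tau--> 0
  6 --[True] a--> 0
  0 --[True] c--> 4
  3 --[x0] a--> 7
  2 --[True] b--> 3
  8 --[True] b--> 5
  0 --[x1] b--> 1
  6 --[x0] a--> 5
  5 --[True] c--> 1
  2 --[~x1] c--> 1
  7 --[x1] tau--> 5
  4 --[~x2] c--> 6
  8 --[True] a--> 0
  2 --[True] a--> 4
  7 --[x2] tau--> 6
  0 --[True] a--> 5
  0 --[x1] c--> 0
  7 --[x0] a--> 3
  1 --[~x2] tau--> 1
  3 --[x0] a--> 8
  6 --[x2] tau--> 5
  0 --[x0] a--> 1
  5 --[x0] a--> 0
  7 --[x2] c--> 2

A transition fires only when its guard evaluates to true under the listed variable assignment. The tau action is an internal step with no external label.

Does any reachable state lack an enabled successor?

Reach set: {0,1,4,5,6}
  0: a→5  b→1  c→0  c→4  [4 out]
  1: b→4  tau→1  [2 out]
  4: c→6  tau→0  [2 out]
  5: c→1  [1 out]
  6: a→0  [1 out]

Answer: DEADLOCK-FREE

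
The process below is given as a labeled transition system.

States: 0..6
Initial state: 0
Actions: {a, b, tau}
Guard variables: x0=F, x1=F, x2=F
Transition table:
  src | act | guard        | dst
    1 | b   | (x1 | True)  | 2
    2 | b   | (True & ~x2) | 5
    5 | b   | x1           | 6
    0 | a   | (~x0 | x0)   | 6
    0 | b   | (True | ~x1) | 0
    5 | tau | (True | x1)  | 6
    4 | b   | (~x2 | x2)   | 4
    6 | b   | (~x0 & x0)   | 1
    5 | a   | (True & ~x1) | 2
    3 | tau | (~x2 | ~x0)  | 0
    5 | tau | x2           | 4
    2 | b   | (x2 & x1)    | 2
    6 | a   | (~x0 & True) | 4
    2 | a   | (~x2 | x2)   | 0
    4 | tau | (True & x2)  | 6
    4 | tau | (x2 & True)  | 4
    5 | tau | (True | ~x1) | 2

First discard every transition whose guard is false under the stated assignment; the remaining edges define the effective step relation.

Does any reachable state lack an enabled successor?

Answer: DEADLOCK-FREE

Trace:
R = {0,4,6}
  0: a→6  b→0  [2 exit(s)]
  4: b→4  [1 exit(s)]
  6: a→4  [1 exit(s)]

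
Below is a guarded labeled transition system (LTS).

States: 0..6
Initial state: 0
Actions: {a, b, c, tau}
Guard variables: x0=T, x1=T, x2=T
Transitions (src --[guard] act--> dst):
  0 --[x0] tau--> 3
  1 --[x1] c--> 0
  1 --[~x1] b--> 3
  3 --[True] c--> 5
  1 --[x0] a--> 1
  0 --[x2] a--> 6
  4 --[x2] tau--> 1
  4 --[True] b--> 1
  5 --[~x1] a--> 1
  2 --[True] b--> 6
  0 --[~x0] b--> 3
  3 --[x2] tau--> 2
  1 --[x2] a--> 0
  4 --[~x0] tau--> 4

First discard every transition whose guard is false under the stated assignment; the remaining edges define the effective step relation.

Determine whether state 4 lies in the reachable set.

Guard filter leaves 10 enabled edge(s).
Layer 0: {0}
Layer 1: {3,6}  cumulative {0,3,6}
Layer 2: {2,5}  cumulative {0,2,3,5,6}
R = {0,2,3,5,6}

Answer: UNREACHABLE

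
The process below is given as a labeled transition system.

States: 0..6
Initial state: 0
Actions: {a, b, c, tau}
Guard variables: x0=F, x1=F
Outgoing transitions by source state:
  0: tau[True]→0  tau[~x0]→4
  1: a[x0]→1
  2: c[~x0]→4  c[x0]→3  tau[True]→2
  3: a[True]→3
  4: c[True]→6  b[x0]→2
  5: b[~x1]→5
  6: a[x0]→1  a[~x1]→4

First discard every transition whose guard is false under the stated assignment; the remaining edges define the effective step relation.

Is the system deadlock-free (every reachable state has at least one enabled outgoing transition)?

R = {0,4,6}
  0: tau→0  tau→4  [deg 2]
  4: c→6  [deg 1]
  6: a→4  [deg 1]

Answer: DEADLOCK-FREE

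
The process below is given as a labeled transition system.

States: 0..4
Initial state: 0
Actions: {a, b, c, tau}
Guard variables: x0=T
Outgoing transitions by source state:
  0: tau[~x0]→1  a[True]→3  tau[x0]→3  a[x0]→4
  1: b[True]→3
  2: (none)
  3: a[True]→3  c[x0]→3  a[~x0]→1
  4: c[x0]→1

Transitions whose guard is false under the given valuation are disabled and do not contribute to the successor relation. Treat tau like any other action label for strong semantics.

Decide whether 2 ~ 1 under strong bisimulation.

Answer: NOT BISIMILAR

Working:
Refine partition for ~:
  π0 = {{0,1,2,3,4}}
  π1 = {{0},{1},{2},{3},{4}}
Fixed point at round 2; 5 class(es).
[2]={2}  [1]={1}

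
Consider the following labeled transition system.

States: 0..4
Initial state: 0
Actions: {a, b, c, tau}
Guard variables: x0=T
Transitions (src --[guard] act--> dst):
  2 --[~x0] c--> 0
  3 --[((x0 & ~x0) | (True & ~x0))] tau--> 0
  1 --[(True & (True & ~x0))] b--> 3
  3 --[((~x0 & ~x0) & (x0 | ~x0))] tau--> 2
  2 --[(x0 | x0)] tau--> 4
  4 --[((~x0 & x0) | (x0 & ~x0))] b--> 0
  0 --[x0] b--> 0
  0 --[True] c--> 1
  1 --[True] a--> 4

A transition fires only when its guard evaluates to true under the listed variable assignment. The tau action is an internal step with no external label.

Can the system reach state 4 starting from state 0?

Answer: REACHABLE

Analysis:
4 transition(s) survive guard evaluation.
depth 0: {0}
depth 1: {1}  total {0,1}
depth 2: {4}  total {0,1,4}
Reachable = {0,1,4}
witness 4: c·a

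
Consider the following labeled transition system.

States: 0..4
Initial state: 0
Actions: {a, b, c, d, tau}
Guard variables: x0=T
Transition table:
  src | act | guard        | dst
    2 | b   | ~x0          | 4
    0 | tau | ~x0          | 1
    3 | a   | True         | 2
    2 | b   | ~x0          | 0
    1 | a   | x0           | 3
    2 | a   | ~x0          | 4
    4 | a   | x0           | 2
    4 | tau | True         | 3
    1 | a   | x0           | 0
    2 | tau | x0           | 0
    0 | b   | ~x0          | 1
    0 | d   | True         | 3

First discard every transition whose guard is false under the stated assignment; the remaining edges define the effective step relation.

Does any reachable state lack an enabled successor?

Answer: DEADLOCK-FREE

Working:
Reachable = {0,2,3}
  0: d→3  [deg 1]
  2: tau→0  [deg 1]
  3: a→2  [deg 1]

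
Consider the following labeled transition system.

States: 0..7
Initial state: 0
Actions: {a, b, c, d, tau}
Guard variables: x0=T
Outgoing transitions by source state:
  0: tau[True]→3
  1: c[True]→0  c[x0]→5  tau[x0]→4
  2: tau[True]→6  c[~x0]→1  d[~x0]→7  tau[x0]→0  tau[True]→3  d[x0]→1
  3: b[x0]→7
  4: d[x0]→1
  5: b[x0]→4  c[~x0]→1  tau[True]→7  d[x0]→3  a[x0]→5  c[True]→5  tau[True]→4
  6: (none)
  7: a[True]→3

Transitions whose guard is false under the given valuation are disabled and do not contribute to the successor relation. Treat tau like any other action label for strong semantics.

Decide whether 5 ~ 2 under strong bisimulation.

Compute ~ classes (split until stable):
  P[0] = {{0,1,2,3,4,5,6,7}}
  P[1] = {{0},{1},{2},{3},{4},{5},{6},{7}}
stable after 2 split(s): 8 block(s)
[5]={5}  [2]={2}

Answer: NOT BISIMILAR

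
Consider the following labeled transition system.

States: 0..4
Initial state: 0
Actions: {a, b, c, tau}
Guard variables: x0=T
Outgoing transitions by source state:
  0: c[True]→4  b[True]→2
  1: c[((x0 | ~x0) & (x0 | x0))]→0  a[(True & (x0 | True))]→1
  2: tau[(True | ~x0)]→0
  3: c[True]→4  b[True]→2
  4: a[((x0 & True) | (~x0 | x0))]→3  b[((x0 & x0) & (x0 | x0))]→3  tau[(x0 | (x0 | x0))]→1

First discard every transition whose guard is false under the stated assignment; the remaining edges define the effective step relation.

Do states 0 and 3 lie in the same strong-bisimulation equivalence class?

Compute ~ classes (split until stable):
  P[0] = {{0,1,2,3,4}}
  P[1] = {{0,3},{1},{2},{4}}
Fixed point at round 2; 4 class(es).
0∈{0,3}, 3∈{0,3}

Answer: BISIMILAR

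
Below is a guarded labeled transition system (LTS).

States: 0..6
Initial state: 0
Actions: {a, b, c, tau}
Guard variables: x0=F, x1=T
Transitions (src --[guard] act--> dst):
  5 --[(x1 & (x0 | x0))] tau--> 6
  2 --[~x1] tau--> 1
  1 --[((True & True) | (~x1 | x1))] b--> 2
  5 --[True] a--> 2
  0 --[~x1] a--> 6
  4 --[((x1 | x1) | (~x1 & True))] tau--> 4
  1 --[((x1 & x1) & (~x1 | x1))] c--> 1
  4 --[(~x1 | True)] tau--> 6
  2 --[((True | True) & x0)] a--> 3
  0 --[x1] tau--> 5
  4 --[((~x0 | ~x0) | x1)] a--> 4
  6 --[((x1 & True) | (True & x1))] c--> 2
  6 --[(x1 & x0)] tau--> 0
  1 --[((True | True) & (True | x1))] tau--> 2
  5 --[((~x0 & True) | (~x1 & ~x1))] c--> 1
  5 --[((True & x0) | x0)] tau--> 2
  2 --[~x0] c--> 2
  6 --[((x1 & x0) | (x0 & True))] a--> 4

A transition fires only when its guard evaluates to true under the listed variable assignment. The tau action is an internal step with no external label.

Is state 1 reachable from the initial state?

11 transition(s) survive guard evaluation.
Layer 0: {0}
Layer 1: {5}  now seen {0,5}
Layer 2: {1,2}  now seen {0,1,2,5}
Reachable = {0,1,2,5}
witness 1: tau·c

Answer: REACHABLE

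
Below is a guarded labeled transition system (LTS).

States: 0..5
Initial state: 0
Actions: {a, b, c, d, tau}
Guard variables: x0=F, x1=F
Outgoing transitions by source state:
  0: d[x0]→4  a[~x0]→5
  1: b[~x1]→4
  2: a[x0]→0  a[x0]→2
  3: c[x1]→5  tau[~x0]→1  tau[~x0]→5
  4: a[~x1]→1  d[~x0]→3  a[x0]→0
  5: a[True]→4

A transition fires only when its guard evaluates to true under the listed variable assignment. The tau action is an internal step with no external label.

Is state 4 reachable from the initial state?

Answer: REACHABLE

Working:
Guard filter leaves 7 enabled edge(s).
Layer 0: {0}
Layer 1: {5}  total {0,5}
Layer 2: {4}  total {0,4,5}
Layer 3: {1,3}  total {0,1,3,4,5}
Reach set: {0,1,3,4,5}
Path to 4: a·a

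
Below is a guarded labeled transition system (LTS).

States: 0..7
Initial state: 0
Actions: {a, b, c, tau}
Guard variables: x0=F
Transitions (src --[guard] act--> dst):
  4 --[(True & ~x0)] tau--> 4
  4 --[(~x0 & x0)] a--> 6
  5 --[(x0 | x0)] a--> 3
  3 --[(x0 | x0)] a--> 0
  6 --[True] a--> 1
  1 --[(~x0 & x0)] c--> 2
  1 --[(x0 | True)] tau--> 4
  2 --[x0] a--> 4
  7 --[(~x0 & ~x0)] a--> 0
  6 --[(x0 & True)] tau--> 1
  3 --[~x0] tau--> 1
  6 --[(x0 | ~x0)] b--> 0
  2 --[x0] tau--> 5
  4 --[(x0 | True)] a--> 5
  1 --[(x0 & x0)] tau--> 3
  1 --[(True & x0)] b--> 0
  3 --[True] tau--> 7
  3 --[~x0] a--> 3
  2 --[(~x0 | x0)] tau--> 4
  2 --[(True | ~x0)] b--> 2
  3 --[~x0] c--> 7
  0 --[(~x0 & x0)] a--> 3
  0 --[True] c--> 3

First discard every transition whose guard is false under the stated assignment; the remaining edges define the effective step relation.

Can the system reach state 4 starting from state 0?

Answer: REACHABLE

Analysis:
Guard filter leaves 13 enabled edge(s).
Layer 0: {0}
Layer 1: {3}  cumulative {0,3}
Layer 2: {1,7}  cumulative {0,1,3,7}
Layer 3: {4}  cumulative {0,1,3,4,7}
Layer 4: {5}  cumulative {0,1,3,4,5,7}
Reach set: {0,1,3,4,5,7}
witness 4: c·tau·tau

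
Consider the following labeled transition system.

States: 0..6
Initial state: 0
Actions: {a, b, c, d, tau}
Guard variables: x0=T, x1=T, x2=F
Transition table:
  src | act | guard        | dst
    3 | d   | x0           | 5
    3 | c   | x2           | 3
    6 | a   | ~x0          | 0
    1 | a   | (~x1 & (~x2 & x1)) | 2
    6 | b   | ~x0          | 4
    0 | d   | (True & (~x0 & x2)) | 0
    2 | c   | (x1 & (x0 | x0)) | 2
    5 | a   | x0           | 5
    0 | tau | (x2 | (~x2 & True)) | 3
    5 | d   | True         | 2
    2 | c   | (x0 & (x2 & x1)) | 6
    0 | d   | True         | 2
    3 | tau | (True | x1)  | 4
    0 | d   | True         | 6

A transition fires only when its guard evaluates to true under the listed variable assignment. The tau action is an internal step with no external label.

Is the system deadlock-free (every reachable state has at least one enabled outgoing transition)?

Answer: DEADLOCK at state 4

Analysis:
R = {0,2,3,4,5,6}
  0: d→2  d→6  tau→3  [3 out]
  2: c→2  [1 out]
  3: d→5  tau→4  [2 out]
  4: ∅  [deadlock]
  5: a→5  d→2  [2 out]
  6: ∅  [deadlock]
Path to 4: tau·tau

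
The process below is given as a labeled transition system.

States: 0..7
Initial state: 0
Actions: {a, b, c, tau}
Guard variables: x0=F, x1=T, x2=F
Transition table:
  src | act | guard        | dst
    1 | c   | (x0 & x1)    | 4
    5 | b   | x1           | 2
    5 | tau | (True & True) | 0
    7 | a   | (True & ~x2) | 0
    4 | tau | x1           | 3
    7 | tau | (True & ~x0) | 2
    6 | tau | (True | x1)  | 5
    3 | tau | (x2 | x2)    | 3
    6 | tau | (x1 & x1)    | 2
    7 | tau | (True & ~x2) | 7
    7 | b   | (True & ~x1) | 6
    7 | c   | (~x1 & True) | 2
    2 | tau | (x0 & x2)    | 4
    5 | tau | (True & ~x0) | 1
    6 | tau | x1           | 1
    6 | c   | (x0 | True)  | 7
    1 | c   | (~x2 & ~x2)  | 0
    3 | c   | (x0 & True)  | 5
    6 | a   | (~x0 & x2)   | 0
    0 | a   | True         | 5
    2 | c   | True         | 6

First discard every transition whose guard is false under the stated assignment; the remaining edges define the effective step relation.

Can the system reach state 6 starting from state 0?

Answer: REACHABLE

Trace:
Guard filter leaves 14 enabled edge(s).
Layer 0: {0}
Layer 1: {5}  cumulative {0,5}
Layer 2: {1,2}  cumulative {0,1,2,5}
Layer 3: {6}  cumulative {0,1,2,5,6}
Layer 4: {7}  cumulative {0,1,2,5,6,7}
Reach set: {0,1,2,5,6,7}
Path to 6: a·b·c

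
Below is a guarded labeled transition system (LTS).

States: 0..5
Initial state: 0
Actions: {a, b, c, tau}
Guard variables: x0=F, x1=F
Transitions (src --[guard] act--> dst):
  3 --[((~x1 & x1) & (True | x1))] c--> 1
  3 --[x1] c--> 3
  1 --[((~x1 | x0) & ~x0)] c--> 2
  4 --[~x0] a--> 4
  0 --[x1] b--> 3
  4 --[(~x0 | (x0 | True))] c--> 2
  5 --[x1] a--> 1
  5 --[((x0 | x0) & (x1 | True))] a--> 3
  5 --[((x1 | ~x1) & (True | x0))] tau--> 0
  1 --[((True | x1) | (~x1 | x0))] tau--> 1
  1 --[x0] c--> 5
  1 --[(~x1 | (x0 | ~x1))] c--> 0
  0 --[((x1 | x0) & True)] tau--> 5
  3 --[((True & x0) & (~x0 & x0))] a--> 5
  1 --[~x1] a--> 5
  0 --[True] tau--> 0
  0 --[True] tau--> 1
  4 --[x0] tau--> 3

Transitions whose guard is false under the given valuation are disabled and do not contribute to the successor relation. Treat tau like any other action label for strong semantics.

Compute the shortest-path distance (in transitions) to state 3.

Answer: UNREACHABLE

Working:
Breadth-first toward 3:
  Layer 0: {0}
  Layer 1: {1}
  Layer 2: {2,5}
3 never appears.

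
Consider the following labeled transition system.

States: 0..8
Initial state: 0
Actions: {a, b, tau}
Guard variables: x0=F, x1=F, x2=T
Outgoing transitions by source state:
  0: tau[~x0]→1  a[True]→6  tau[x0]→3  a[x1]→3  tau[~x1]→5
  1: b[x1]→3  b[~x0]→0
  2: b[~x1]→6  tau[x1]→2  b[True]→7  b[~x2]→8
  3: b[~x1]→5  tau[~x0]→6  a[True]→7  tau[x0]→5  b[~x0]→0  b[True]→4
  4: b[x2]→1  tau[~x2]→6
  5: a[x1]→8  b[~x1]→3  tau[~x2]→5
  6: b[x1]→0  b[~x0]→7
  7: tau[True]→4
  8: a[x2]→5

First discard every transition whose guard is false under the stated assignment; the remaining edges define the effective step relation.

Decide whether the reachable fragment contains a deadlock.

Answer: DEADLOCK-FREE

Working:
Reachable = {0,1,3,4,5,6,7}
  0: a→6  tau→1  tau→5  [3 out]
  1: b→0  [1 out]
  3: a→7  b→0  b→4  b→5  tau→6  [5 out]
  4: b→1  [1 out]
  5: b→3  [1 out]
  6: b→7  [1 out]
  7: tau→4  [1 out]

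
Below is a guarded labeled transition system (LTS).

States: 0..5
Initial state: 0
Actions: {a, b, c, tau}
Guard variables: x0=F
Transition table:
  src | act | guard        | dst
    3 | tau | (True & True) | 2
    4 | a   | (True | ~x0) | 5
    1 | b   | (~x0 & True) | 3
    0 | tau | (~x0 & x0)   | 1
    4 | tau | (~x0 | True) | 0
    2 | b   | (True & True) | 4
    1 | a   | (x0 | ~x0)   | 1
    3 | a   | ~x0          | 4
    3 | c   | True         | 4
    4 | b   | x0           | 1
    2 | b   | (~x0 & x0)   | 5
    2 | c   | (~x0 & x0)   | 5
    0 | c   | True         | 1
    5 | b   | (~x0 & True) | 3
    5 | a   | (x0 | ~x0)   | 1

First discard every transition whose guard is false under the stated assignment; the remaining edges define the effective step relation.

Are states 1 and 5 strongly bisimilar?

Bisimulation quotient by refinement:
  P[0] = {{0,1,2,3,4,5}}
  P[1] = {{0},{1,5},{2},{3},{4}}
stable after 2 split(s): 5 block(s)
class of 1: {1,5}; class of 5: {1,5}

Answer: BISIMILAR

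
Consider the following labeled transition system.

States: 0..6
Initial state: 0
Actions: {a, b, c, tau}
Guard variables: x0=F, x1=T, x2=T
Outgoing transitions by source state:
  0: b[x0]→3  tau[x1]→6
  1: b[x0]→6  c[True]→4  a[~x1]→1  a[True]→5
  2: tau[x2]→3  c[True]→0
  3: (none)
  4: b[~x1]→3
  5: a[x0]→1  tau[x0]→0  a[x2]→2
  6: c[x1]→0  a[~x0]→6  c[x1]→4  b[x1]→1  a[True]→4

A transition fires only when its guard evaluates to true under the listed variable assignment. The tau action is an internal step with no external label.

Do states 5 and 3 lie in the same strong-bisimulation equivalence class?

Answer: NOT BISIMILAR

Analysis:
Refine partition for ~:
  round 0: {{0,1,2,3,4,5,6}}
  round 1: {{0},{1},{2},{3,4},{5},{6}}
6 equivalence class(es) (converged in 2)
class of 5: {5}; class of 3: {3,4}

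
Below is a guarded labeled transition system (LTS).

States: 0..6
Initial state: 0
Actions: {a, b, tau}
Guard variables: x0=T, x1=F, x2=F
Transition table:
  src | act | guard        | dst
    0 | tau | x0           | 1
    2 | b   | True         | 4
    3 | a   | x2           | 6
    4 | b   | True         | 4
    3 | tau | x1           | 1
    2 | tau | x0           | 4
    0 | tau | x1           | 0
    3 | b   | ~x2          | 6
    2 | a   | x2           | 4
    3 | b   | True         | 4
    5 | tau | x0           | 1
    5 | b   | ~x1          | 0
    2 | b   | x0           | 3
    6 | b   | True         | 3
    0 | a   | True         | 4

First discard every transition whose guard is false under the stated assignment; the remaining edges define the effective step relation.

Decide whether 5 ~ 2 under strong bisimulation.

Answer: NOT BISIMILAR

Working:
Compute ~ classes (split until stable):
  π0 = {{0,1,2,3,4,5,6}}
  π1 = {{0},{1},{2,5},{3,4,6}}
  π2 = {{0},{1},{2},{3,4,6},{5}}
5 equivalence class(es) (converged in 3)
5∈{5}, 2∈{2}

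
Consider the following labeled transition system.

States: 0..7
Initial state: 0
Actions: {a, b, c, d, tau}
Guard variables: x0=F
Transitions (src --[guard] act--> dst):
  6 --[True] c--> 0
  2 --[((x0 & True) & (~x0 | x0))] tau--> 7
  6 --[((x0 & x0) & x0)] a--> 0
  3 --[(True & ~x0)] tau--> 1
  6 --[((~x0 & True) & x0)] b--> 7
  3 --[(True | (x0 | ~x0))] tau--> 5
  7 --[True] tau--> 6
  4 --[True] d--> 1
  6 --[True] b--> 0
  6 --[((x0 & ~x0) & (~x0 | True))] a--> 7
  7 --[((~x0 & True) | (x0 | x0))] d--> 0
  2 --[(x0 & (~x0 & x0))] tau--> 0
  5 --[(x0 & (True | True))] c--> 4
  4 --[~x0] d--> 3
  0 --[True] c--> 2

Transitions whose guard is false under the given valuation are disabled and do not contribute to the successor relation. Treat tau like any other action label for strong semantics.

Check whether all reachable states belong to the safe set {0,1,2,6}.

Allowed set {0,1,2,6}
R = {0,2}
  0: ✓
  2: ✓

Answer: INVARIANT HOLDS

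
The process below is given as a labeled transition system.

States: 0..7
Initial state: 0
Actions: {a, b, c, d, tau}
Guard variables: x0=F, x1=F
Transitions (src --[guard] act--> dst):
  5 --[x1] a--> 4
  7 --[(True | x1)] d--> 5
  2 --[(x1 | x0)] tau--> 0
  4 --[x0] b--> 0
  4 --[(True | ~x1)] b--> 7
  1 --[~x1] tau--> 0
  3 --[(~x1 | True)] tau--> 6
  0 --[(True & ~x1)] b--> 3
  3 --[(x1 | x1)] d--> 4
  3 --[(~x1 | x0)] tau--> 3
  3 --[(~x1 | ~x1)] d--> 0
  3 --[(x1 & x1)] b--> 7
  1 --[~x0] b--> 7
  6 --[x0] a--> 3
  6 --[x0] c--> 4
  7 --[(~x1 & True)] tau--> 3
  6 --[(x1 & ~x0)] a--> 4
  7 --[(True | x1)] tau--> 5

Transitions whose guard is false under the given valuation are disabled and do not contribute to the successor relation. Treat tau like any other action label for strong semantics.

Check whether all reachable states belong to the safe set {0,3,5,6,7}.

Inv-set: {0,3,5,6,7}
Reach set: {0,3,6}
  0: ok
  3: ok
  6: ok

Answer: INVARIANT HOLDS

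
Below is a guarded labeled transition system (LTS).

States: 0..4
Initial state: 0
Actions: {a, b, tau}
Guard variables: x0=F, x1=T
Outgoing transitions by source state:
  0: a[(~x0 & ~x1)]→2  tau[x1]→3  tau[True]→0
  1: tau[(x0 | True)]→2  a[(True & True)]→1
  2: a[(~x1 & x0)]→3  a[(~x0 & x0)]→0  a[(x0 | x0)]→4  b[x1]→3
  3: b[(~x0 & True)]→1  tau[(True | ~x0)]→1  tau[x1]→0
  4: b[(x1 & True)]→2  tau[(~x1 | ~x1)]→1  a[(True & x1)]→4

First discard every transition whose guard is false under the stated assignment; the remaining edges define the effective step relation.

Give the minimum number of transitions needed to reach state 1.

Answer: 2

Trace:
Layered search for 1:
  depth 0: {0}
  depth 1: {3}
  depth 2: {1}
1 enters at depth 2; path tau·b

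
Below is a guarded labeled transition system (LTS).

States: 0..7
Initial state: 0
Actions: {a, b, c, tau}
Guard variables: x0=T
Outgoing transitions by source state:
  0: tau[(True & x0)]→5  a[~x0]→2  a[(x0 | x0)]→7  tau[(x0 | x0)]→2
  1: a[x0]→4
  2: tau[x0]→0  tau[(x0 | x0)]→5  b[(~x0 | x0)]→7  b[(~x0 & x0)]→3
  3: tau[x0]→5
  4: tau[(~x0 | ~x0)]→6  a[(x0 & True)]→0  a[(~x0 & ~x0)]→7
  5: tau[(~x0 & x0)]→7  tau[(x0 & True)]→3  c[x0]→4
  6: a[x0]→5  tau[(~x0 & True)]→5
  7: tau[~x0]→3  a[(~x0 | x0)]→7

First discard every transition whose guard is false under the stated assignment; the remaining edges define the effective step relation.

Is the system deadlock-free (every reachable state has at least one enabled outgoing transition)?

Reachable = {0,2,3,4,5,7}
  0: a→7  tau→2  tau→5  [3 exit(s)]
  2: b→7  tau→0  tau→5  [3 exit(s)]
  3: tau→5  [1 exit(s)]
  4: a→0  [1 exit(s)]
  5: c→4  tau→3  [2 exit(s)]
  7: a→7  [1 exit(s)]

Answer: DEADLOCK-FREE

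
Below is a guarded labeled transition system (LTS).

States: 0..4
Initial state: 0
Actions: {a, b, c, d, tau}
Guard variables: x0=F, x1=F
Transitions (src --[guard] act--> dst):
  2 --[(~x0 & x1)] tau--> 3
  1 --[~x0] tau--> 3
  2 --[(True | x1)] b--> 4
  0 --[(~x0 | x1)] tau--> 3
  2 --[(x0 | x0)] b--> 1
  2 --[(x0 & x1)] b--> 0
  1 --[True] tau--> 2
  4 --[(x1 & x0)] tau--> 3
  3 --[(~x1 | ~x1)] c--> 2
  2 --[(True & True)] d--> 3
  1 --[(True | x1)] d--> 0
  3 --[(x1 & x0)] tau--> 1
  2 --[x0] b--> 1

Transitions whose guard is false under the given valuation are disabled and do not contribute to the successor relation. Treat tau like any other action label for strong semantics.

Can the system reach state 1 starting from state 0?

Guard filter leaves 7 enabled edge(s).
depth 0: {0}
depth 1: {3}  cumulative {0,3}
depth 2: {2}  cumulative {0,2,3}
depth 3: {4}  cumulative {0,2,3,4}
Reach set: {0,2,3,4}

Answer: UNREACHABLE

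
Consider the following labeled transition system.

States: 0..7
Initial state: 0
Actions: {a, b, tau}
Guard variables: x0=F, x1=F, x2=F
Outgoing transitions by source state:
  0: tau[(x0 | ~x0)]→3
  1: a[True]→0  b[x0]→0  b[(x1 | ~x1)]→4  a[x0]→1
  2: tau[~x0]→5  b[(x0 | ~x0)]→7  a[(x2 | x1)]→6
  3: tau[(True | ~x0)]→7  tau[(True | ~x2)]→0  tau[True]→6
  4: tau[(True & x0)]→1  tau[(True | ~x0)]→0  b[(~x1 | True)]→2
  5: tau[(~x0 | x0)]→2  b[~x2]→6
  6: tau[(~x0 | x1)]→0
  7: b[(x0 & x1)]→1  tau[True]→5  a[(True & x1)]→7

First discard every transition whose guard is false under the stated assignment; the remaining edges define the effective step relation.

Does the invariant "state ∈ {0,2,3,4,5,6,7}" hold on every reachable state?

Answer: INVARIANT HOLDS

Working:
Safe = {0,2,3,4,5,6,7}
Reachable = {0,2,3,5,6,7}
  0: ✓
  2: ✓
  3: ✓
  5: ✓
  6: ✓
  7: ✓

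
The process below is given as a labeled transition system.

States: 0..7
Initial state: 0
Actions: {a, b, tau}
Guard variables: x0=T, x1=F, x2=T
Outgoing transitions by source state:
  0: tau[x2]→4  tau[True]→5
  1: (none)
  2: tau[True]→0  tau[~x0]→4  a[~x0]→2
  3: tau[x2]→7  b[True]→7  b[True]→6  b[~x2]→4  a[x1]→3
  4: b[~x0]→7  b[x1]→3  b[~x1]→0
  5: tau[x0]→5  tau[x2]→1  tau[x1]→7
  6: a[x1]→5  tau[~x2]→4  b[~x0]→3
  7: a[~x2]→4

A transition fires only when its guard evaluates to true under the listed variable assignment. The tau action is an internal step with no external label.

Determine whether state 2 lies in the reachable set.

Answer: UNREACHABLE

Analysis:
After dropping false guards: 9 live edges.
depth 0: {0}
depth 1: {4,5}  cumulative {0,4,5}
depth 2: {1}  cumulative {0,1,4,5}
R = {0,1,4,5}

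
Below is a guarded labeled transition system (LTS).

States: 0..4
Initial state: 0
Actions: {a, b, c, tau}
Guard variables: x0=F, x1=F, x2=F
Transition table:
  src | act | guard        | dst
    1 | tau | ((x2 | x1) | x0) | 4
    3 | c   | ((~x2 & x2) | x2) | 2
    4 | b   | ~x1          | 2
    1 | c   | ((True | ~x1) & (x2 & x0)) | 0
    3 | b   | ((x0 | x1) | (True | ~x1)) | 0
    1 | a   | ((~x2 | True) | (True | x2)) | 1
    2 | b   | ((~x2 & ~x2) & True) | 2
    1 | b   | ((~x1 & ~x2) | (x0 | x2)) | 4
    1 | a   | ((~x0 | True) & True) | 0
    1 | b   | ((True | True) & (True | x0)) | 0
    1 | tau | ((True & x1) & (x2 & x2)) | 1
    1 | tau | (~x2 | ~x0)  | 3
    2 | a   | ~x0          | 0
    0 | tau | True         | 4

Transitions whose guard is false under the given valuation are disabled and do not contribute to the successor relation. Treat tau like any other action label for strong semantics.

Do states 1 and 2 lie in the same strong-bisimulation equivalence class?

Answer: NOT BISIMILAR

Working:
Bisimulation quotient by refinement:
  P[0] = {{0,1,2,3,4}}
  P[1] = {{0},{1},{2},{3,4}}
  P[2] = {{0},{1},{2},{3},{4}}
stable after 3 split(s): 5 block(s)
1∈{1}, 2∈{2}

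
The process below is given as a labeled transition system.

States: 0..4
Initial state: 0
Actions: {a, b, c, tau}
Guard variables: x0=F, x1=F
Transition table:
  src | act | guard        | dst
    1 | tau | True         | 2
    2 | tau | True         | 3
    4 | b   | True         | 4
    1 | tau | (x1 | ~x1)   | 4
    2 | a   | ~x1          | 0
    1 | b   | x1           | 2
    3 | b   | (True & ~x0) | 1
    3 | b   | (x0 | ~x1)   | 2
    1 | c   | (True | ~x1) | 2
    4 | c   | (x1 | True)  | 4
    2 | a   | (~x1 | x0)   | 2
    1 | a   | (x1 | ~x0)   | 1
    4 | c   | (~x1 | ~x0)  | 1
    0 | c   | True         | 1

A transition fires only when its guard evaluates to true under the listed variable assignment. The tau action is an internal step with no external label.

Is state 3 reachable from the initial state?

After dropping false guards: 13 live edges.
L0 = {0}
L1 = {1}  cumulative {0,1}
L2 = {2,4}  cumulative {0,1,2,4}
L3 = {3}  cumulative {0,1,2,3,4}
Reachable = {0,1,2,3,4}
witness 3: c·tau·tau

Answer: REACHABLE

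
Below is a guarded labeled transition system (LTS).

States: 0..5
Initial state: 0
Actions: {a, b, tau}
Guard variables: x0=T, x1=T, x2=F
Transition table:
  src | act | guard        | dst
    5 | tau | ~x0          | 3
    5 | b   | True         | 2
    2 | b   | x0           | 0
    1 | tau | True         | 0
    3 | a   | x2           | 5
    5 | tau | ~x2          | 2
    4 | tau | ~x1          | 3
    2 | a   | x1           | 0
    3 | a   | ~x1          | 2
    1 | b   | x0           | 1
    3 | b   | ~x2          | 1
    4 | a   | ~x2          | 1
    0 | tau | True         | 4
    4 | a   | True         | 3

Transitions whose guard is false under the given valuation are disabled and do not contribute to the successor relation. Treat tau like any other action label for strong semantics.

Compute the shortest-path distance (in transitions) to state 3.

BFS to 3:
  depth 0: {0}
  depth 1: {4}
  depth 2: {1,3}
first hit 3 at d=2 via tau·a

Answer: 2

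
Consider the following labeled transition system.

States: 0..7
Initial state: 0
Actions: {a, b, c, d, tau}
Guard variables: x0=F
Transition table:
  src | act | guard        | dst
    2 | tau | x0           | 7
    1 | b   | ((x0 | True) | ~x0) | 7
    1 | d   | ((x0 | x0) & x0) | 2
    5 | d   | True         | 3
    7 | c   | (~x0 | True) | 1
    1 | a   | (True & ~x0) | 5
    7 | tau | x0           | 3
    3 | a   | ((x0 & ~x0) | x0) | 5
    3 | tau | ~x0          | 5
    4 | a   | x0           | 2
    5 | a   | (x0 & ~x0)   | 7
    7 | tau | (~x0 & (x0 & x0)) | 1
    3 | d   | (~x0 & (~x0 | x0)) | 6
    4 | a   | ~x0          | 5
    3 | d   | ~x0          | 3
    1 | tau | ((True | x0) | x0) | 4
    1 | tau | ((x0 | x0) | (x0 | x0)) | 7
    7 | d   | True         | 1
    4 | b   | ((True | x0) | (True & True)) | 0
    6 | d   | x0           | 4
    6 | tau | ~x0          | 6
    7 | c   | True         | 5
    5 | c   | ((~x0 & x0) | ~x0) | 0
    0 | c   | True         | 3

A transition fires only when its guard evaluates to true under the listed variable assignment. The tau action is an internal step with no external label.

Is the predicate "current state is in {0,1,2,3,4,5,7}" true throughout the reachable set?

Safe = {0,1,2,3,4,5,7}
R = {0,3,5,6}
  0: ✓
  3: ✓
  5: ✓
  6: VIOLATES
reach 6 via c·d — violates

Answer: INVARIANT VIOLATED at state 6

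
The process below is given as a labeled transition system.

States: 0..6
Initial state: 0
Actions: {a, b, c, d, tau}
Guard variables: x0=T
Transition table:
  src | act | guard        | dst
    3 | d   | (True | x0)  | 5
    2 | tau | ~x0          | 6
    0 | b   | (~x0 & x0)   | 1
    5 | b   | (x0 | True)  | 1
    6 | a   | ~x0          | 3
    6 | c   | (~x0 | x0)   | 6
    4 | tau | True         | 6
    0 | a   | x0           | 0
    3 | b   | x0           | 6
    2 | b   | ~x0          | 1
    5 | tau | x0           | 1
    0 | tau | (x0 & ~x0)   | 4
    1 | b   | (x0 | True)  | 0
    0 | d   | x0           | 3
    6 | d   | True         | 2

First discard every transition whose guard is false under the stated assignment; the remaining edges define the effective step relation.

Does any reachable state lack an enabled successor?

Answer: DEADLOCK at state 2

Working:
Reach set: {0,1,2,3,5,6}
  0: a→0  d→3  [2 out]
  1: b→0  [1 out]
  2: ∅  [STUCK]
  3: b→6  d→5  [2 out]
  5: b→1  tau→1  [2 out]
  6: c→6  d→2  [2 out]
trace reaching 2: d·b·d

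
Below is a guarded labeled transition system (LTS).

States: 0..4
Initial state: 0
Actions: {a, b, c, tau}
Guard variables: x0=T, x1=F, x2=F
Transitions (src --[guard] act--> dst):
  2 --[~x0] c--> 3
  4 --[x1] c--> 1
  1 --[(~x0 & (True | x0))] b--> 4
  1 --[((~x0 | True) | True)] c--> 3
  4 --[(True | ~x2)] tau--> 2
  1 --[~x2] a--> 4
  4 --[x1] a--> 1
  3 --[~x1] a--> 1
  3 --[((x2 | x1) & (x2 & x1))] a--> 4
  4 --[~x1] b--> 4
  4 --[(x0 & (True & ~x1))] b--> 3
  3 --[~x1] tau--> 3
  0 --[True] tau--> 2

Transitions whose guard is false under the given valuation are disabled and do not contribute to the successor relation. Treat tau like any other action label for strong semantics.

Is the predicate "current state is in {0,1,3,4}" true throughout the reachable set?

Allowed set {0,1,3,4}
Reachable = {0,2}
  0: ✓
  2: ✗ unsafe
reach 2 via tau — violates

Answer: INVARIANT VIOLATED at state 2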